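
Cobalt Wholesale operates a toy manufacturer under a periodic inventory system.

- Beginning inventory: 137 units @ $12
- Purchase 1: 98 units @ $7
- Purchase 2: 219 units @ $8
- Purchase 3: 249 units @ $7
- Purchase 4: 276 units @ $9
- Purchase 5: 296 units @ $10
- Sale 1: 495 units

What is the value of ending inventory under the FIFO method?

Ending inventory = $6,900

Sale 1 (495) [FIFO — oldest first]: 137 @ $12 + 98 @ $7 + 219 @ $8 + 41 @ $7 = $4,369
Ending inventory: 208 @ $7 + 276 @ $9 + 296 @ $10 = $6,900
Check: goods available $11,269 = COGS $4,369 + ending $6,900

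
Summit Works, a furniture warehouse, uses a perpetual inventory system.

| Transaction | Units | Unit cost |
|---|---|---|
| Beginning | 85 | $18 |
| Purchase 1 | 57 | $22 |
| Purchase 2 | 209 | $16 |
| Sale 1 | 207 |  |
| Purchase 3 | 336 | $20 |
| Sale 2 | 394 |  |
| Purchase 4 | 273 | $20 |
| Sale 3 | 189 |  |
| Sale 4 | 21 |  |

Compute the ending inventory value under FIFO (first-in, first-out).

Sale 1 (207) [FIFO — oldest first]: 85 @ $18 + 57 @ $22 + 65 @ $16 = $3,824
Sale 2 (394) [FIFO — oldest first]: 144 @ $16 + 250 @ $20 = $7,304
Sale 3 (189) [FIFO — oldest first]: 86 @ $20 + 103 @ $20 = $3,780
Sale 4 (21) [FIFO — oldest first]: 21 @ $20 = $420
Total COGS = $3,824 + $7,304 + $3,780 + $420 = $15,328
Ending inventory: 149 @ $20 = $2,980

Ending inventory = $2,980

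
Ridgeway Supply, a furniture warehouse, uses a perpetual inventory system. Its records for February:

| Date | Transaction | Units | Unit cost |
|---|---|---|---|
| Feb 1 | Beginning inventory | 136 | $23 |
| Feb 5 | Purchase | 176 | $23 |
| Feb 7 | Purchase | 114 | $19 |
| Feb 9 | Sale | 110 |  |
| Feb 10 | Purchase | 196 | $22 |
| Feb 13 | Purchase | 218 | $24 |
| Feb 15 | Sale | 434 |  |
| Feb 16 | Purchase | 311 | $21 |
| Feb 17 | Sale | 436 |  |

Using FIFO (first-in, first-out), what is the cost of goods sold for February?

Feb 9, 110 sold [FIFO — oldest first]: 110 @ $23 = $2,530
Feb 15, 434 sold [FIFO — oldest first]: 26 @ $23 + 176 @ $23 + 114 @ $19 + 118 @ $22 = $9,408
Feb 17, 436 sold [FIFO — oldest first]: 78 @ $22 + 218 @ $24 + 140 @ $21 = $9,888
Total COGS = $2,530 + $9,408 + $9,888 = $21,826
Ending inventory: 171 @ $21 = $3,591

COGS = $21,826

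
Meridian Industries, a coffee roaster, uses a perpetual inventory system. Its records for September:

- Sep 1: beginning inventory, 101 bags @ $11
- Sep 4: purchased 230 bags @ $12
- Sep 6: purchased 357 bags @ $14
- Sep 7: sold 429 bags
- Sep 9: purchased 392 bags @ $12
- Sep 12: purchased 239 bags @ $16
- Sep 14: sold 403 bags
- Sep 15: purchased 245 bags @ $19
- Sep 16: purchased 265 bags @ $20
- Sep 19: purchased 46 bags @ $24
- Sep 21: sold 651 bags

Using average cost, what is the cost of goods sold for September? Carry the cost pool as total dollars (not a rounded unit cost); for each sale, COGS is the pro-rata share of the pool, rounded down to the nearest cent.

After Sep 1: 101 on hand, pool $1,111.00 (≈ $11.0000 each)
After Sep 4: 331 on hand, pool $3,871.00 (≈ $11.6949 each)
After Sep 6: 688 on hand, pool $8,869.00 (≈ $12.8910 each)
Sep 7, sell 429: 429/688 × $8,869.00 → $5,530.23
After Sep 9: 651 on hand, pool $8,042.77 (≈ $12.3545 each)
After Sep 12: 890 on hand, pool $11,866.77 (≈ $13.3334 each)
Sep 14, sell 403: 403/890 × $11,866.77 → $5,373.38
After Sep 15: 732 on hand, pool $11,148.39 (≈ $15.2300 each)
After Sep 16: 997 on hand, pool $16,448.39 (≈ $16.4979 each)
After Sep 19: 1043 on hand, pool $17,552.39 (≈ $16.8288 each)
Sep 21, sell 651: 651/1043 × $17,552.39 → $10,955.51
Total COGS = $5,530.23 + $5,373.38 + $10,955.51 = $21,859.12
Ending inventory (cost pool remaining) = $6,596.88

COGS = $21,859.12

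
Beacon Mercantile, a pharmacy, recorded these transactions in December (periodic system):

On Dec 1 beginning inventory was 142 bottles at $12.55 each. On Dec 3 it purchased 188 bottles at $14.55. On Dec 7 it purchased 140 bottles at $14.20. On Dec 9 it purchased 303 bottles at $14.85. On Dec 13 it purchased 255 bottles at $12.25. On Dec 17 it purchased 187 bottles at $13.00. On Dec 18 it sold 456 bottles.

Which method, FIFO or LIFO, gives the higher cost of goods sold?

FIFO

FIFO COGS: 142 @ $12.55 + 188 @ $14.55 + 126 @ $14.20 = $6,306.70
LIFO COGS: 187 @ $13.00 + 255 @ $12.25 + 14 @ $14.85 = $5,762.65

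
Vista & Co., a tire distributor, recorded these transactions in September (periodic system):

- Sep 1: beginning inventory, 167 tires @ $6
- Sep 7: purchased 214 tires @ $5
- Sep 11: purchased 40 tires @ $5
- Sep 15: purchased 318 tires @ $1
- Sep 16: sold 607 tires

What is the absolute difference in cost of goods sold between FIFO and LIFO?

FIFO COGS: 167 @ $6 + 214 @ $5 + 40 @ $5 + 186 @ $1 = $2,458
LIFO COGS: 318 @ $1 + 40 @ $5 + 214 @ $5 + 35 @ $6 = $1,798
Difference = |$2,458 − $1,798| = $660

$660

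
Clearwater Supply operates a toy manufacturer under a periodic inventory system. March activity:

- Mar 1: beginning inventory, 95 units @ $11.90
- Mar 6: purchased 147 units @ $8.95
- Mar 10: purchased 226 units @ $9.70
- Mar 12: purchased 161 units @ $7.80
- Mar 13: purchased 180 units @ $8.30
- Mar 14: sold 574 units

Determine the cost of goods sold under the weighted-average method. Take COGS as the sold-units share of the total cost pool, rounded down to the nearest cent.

COGS = $5,242.02

Mar 14, sell 574: 574/809 × $7,388.15 → $5,242.02
Ending inventory (cost pool remaining) = $2,146.13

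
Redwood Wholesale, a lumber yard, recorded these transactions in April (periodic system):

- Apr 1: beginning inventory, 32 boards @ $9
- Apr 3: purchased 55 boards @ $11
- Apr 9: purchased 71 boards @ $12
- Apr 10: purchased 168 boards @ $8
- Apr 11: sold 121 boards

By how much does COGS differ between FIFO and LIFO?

FIFO COGS: 32 @ $9 + 55 @ $11 + 34 @ $12 = $1,301
LIFO COGS: 121 @ $8 = $968
Difference = |$1,301 − $968| = $333

$333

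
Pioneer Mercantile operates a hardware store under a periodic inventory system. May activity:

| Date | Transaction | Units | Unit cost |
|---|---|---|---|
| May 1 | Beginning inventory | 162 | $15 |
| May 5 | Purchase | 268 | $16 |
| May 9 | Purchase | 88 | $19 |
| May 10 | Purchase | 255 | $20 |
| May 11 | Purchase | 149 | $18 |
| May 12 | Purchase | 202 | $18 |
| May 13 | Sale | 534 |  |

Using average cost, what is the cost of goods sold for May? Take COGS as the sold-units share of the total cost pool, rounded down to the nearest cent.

May 13, sell 534: 534/1124 × $19,808.00 → $9,410.56
Ending inventory (cost pool remaining) = $10,397.44

COGS = $9,410.56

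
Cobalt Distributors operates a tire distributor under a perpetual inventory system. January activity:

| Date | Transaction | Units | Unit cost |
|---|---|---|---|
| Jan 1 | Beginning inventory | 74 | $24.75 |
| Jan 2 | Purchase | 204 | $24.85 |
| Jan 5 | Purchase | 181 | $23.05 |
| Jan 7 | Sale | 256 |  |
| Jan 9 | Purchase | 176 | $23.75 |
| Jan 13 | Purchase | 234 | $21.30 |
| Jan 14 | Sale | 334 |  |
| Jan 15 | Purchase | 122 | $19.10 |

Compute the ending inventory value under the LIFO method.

Jan 7, 256 sold [LIFO — newest first]: 181 @ $23.05 + 75 @ $24.85 = $6,035.80
Jan 14, 334 sold [LIFO — newest first]: 234 @ $21.30 + 100 @ $23.75 = $7,359.20
Total COGS = $6,035.80 + $7,359.20 = $13,395.00
Ending inventory: 74 @ $24.75 + 129 @ $24.85 + 76 @ $23.75 + 122 @ $19.10 = $9,172.35

Ending inventory = $9,172.35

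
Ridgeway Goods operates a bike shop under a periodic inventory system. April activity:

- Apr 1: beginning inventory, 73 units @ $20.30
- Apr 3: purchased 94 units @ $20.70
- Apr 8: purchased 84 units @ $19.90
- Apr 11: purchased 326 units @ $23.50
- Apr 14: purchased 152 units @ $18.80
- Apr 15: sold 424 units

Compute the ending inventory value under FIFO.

Apr 15, 424 sold [FIFO — oldest first]: 73 @ $20.30 + 94 @ $20.70 + 84 @ $19.90 + 173 @ $23.50 = $9,164.80
Ending inventory: 153 @ $23.50 + 152 @ $18.80 = $6,453.10
Check: goods available $15,617.90 = COGS $9,164.80 + ending $6,453.10

Ending inventory = $6,453.10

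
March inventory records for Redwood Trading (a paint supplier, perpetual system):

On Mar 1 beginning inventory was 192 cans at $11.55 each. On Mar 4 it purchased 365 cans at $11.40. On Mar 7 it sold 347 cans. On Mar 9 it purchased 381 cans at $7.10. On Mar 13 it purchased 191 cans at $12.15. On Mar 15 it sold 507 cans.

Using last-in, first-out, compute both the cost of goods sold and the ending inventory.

COGS = $8,520.05; ending inventory = $2,884.30

Mar 7, 347 sold [LIFO — newest first]: 347 @ $11.40 = $3,955.80
Mar 15, 507 sold [LIFO — newest first]: 191 @ $12.15 + 316 @ $7.10 = $4,564.25
Total COGS = $3,955.80 + $4,564.25 = $8,520.05
Ending inventory: 192 @ $11.55 + 18 @ $11.40 + 65 @ $7.10 = $2,884.30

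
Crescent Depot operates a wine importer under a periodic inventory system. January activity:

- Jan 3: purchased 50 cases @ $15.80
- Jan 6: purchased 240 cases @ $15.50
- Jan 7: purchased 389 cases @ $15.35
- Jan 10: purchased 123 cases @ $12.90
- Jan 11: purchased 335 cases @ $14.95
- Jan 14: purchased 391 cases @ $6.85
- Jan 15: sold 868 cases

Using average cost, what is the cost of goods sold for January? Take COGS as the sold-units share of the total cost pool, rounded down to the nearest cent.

COGS = $11,221.76

Jan 15, sell 868: 868/1528 × $19,754.45 → $11,221.76
Ending inventory (cost pool remaining) = $8,532.69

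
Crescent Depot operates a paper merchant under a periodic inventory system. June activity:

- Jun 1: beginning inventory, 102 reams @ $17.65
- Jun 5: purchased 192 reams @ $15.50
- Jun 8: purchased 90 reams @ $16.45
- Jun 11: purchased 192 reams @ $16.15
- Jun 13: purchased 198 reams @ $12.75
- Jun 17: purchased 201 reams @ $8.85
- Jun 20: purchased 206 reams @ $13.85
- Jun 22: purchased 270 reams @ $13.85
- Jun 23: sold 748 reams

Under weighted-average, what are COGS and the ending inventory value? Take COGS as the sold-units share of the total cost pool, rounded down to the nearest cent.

COGS = $10,440.83; ending inventory = $9,812.72

Jun 23, sell 748: 748/1451 × $20,253.55 → $10,440.83
Ending inventory (cost pool remaining) = $9,812.72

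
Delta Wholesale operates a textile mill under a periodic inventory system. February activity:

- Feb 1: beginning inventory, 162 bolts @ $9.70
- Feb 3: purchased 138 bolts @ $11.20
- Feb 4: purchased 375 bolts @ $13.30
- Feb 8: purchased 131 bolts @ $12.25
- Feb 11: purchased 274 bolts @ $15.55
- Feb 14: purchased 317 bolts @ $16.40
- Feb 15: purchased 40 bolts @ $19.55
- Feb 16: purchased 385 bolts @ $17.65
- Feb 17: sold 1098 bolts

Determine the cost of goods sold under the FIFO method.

Feb 17, 1098 sold [FIFO — oldest first]: 162 @ $9.70 + 138 @ $11.20 + 375 @ $13.30 + 131 @ $12.25 + 274 @ $15.55 + 18 @ $16.40 = $14,265.15
Ending inventory: 299 @ $16.40 + 40 @ $19.55 + 385 @ $17.65 = $12,480.85

COGS = $14,265.15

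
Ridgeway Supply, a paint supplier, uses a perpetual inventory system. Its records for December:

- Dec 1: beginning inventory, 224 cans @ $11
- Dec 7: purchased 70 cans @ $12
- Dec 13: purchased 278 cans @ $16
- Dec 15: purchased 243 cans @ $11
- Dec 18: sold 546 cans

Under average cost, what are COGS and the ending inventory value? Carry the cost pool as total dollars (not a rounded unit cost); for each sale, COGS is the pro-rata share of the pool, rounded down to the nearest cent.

After Dec 1: 224 on hand, pool $2,464.00 (≈ $11.0000 each)
After Dec 7: 294 on hand, pool $3,304.00 (≈ $11.2381 each)
After Dec 13: 572 on hand, pool $7,752.00 (≈ $13.5524 each)
After Dec 15: 815 on hand, pool $10,425.00 (≈ $12.7914 each)
Dec 18, sell 546: 546/815 × $10,425.00 → $6,984.11
Ending inventory (cost pool remaining) = $3,440.89

COGS = $6,984.11; ending inventory = $3,440.89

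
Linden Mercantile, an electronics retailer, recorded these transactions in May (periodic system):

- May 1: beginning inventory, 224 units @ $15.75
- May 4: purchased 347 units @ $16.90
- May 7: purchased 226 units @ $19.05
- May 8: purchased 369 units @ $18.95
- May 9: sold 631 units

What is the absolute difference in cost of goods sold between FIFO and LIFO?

FIFO COGS: 224 @ $15.75 + 347 @ $16.90 + 60 @ $19.05 = $10,535.30
LIFO COGS: 369 @ $18.95 + 226 @ $19.05 + 36 @ $16.90 = $11,906.25
Difference = |$10,535.30 − $11,906.25| = $1,370.95

$1,370.95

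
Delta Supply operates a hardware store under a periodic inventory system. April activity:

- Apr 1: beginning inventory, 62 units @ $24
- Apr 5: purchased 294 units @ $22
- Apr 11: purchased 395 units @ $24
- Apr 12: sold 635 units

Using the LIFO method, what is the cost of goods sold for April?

Apr 12, 635 sold [LIFO — newest first]: 395 @ $24 + 240 @ $22 = $14,760
Ending inventory: 62 @ $24 + 54 @ $22 = $2,676
Check: goods available $17,436 = COGS $14,760 + ending $2,676

COGS = $14,760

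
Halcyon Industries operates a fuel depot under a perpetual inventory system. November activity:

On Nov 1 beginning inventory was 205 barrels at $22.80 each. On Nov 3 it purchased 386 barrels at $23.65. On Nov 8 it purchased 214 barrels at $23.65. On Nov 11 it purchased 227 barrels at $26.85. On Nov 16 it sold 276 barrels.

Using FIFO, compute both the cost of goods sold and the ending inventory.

COGS = $6,353.15; ending inventory = $18,605.80

Nov 16, 276 sold [FIFO — oldest first]: 205 @ $22.80 + 71 @ $23.65 = $6,353.15
Ending inventory: 315 @ $23.65 + 214 @ $23.65 + 227 @ $26.85 = $18,605.80
Check: goods available $24,958.95 = COGS $6,353.15 + ending $18,605.80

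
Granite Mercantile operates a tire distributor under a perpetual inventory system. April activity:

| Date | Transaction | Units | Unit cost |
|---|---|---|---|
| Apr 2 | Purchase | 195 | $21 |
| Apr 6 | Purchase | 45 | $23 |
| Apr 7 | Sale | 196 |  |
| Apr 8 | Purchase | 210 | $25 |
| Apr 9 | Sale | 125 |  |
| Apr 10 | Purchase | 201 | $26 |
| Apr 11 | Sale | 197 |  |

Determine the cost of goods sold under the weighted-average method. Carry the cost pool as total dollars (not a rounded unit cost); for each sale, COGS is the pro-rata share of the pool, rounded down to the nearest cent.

COGS = $12,232.63

After Apr 2: 195 on hand, pool $4,095.00 (≈ $21.0000 each)
After Apr 6: 240 on hand, pool $5,130.00 (≈ $21.3750 each)
Apr 7, sell 196: 196/240 × $5,130.00 → $4,189.50
After Apr 8: 254 on hand, pool $6,190.50 (≈ $24.3720 each)
Apr 9, sell 125: 125/254 × $6,190.50 → $3,046.50
After Apr 10: 330 on hand, pool $8,370.00 (≈ $25.3636 each)
Apr 11, sell 197: 197/330 × $8,370.00 → $4,996.63
Total COGS = $4,189.50 + $3,046.50 + $4,996.63 = $12,232.63
Ending inventory (cost pool remaining) = $3,373.37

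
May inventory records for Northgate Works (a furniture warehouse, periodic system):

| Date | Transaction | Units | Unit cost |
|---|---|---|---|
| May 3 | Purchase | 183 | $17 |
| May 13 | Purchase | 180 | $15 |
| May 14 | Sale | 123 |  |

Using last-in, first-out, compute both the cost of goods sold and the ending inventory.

May 14, 123 sold [LIFO — newest first]: 123 @ $15 = $1,845
Ending inventory: 183 @ $17 + 57 @ $15 = $3,966

COGS = $1,845; ending inventory = $3,966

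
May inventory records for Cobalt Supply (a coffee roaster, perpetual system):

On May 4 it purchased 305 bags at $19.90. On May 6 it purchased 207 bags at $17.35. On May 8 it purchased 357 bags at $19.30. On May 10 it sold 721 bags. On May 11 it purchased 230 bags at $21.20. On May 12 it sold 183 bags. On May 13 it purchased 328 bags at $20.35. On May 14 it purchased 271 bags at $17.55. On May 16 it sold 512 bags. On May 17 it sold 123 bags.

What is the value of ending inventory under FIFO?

Ending inventory = $2,790.45

May 10, 721 sold [FIFO — oldest first]: 305 @ $19.90 + 207 @ $17.35 + 209 @ $19.30 = $13,694.65
May 12, 183 sold [FIFO — oldest first]: 148 @ $19.30 + 35 @ $21.20 = $3,598.40
May 16, 512 sold [FIFO — oldest first]: 195 @ $21.20 + 317 @ $20.35 = $10,584.95
May 17, 123 sold [FIFO — oldest first]: 11 @ $20.35 + 112 @ $17.55 = $2,189.45
Total COGS = $13,694.65 + $3,598.40 + $10,584.95 + $2,189.45 = $30,067.45
Ending inventory: 159 @ $17.55 = $2,790.45
Check: goods available $32,857.90 = COGS $30,067.45 + ending $2,790.45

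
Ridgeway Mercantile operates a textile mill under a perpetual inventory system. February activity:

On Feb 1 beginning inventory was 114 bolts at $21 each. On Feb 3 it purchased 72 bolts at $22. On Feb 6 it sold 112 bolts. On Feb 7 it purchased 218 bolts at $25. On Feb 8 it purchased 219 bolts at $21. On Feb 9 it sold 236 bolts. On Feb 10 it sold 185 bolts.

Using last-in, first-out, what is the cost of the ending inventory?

Feb 6, 112 sold [LIFO — newest first]: 72 @ $22 + 40 @ $21 = $2,424
Feb 9, 236 sold [LIFO — newest first]: 219 @ $21 + 17 @ $25 = $5,024
Feb 10, 185 sold [LIFO — newest first]: 185 @ $25 = $4,625
Total COGS = $2,424 + $5,024 + $4,625 = $12,073
Ending inventory: 74 @ $21 + 16 @ $25 = $1,954

Ending inventory = $1,954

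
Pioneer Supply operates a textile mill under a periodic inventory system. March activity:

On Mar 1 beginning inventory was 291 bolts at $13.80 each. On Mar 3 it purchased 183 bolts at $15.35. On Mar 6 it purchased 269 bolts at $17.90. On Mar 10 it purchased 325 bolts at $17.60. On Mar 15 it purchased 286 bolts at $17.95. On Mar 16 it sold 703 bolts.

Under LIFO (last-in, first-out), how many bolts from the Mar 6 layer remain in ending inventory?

Mar 16, 703 sold [LIFO — newest first]: 286 @ $17.95 + 325 @ $17.60 + 92 @ $17.90 = $12,500.50
Ending inventory: 291 @ $13.80 + 183 @ $15.35 + 177 @ $17.90 = $9,993.15

177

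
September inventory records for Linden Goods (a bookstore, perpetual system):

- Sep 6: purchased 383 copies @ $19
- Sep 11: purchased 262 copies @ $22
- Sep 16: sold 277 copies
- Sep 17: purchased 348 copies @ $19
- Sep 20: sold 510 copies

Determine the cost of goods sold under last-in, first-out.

COGS = $15,739

Sep 16, 277 sold [LIFO — newest first]: 262 @ $22 + 15 @ $19 = $6,049
Sep 20, 510 sold [LIFO — newest first]: 348 @ $19 + 162 @ $19 = $9,690
Total COGS = $6,049 + $9,690 = $15,739
Ending inventory: 206 @ $19 = $3,914
Check: goods available $19,653 = COGS $15,739 + ending $3,914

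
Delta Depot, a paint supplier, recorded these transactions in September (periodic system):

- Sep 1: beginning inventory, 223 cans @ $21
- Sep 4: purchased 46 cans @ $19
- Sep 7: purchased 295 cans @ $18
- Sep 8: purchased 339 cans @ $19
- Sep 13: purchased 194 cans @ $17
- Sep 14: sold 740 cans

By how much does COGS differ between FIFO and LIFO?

$746

FIFO COGS: 223 @ $21 + 46 @ $19 + 295 @ $18 + 176 @ $19 = $14,211
LIFO COGS: 194 @ $17 + 339 @ $19 + 207 @ $18 = $13,465
Difference = |$14,211 − $13,465| = $746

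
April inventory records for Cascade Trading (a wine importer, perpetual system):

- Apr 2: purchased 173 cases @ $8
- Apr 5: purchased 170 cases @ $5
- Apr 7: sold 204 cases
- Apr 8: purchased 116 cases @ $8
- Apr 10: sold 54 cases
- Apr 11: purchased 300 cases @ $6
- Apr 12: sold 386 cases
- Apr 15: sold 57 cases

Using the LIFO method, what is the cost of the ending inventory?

Apr 7, 204 sold [LIFO — newest first]: 170 @ $5 + 34 @ $8 = $1,122
Apr 10, 54 sold [LIFO — newest first]: 54 @ $8 = $432
Apr 12, 386 sold [LIFO — newest first]: 300 @ $6 + 62 @ $8 + 24 @ $8 = $2,488
Apr 15, 57 sold [LIFO — newest first]: 57 @ $8 = $456
Total COGS = $1,122 + $432 + $2,488 + $456 = $4,498
Ending inventory: 58 @ $8 = $464
Check: goods available $4,962 = COGS $4,498 + ending $464

Ending inventory = $464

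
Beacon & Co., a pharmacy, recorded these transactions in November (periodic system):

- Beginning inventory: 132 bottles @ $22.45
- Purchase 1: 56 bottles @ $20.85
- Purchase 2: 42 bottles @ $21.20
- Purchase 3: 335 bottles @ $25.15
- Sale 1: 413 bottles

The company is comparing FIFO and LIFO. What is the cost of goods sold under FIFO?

COGS = $9,623.85

FIFO COGS: 132 @ $22.45 + 56 @ $20.85 + 42 @ $21.20 + 183 @ $25.15 = $9,623.85
LIFO COGS: 335 @ $25.15 + 42 @ $21.20 + 36 @ $20.85 = $10,066.25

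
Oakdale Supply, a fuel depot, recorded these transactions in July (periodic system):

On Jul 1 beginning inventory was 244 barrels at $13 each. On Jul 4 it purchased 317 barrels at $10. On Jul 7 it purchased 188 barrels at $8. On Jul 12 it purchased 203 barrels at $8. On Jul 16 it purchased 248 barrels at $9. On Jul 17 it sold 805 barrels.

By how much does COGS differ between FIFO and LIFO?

FIFO COGS: 244 @ $13 + 317 @ $10 + 188 @ $8 + 56 @ $8 = $8,294
LIFO COGS: 248 @ $9 + 203 @ $8 + 188 @ $8 + 166 @ $10 = $7,020
Difference = |$8,294 − $7,020| = $1,274

$1,274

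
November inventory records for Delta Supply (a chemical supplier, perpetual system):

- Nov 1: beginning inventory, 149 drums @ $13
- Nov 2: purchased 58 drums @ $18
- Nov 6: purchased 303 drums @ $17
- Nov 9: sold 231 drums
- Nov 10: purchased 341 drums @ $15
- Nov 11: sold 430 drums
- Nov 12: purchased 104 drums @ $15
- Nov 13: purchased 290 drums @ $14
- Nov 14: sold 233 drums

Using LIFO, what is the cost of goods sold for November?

COGS = $13,834

Nov 9, 231 sold [LIFO — newest first]: 231 @ $17 = $3,927
Nov 11, 430 sold [LIFO — newest first]: 341 @ $15 + 72 @ $17 + 17 @ $18 = $6,645
Nov 14, 233 sold [LIFO — newest first]: 233 @ $14 = $3,262
Total COGS = $3,927 + $6,645 + $3,262 = $13,834
Ending inventory: 149 @ $13 + 41 @ $18 + 104 @ $15 + 57 @ $14 = $5,033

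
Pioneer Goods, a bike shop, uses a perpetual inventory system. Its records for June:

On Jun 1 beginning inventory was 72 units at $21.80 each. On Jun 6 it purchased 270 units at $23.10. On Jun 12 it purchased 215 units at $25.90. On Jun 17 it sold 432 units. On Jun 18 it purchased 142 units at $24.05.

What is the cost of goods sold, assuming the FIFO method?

COGS = $10,137.60

Jun 17, 432 sold [FIFO — oldest first]: 72 @ $21.80 + 270 @ $23.10 + 90 @ $25.90 = $10,137.60
Ending inventory: 125 @ $25.90 + 142 @ $24.05 = $6,652.60
Check: goods available $16,790.20 = COGS $10,137.60 + ending $6,652.60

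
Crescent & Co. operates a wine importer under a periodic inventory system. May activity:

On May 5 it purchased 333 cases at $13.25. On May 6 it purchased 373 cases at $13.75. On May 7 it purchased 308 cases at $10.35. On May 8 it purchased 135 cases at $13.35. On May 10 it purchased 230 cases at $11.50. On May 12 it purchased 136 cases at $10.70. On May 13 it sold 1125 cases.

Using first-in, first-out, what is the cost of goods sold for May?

May 13, 1125 sold [FIFO — oldest first]: 333 @ $13.25 + 373 @ $13.75 + 308 @ $10.35 + 111 @ $13.35 = $14,210.65
Ending inventory: 24 @ $13.35 + 230 @ $11.50 + 136 @ $10.70 = $4,420.60
Check: goods available $18,631.25 = COGS $14,210.65 + ending $4,420.60

COGS = $14,210.65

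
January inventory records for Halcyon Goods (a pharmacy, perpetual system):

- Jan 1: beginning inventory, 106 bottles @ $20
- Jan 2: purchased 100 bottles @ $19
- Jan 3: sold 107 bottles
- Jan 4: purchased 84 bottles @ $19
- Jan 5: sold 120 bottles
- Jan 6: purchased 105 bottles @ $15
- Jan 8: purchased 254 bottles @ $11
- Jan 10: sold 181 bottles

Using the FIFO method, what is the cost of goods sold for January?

Jan 3, 107 sold [FIFO — oldest first]: 106 @ $20 + 1 @ $19 = $2,139
Jan 5, 120 sold [FIFO — oldest first]: 99 @ $19 + 21 @ $19 = $2,280
Jan 10, 181 sold [FIFO — oldest first]: 63 @ $19 + 105 @ $15 + 13 @ $11 = $2,915
Total COGS = $2,139 + $2,280 + $2,915 = $7,334
Ending inventory: 241 @ $11 = $2,651

COGS = $7,334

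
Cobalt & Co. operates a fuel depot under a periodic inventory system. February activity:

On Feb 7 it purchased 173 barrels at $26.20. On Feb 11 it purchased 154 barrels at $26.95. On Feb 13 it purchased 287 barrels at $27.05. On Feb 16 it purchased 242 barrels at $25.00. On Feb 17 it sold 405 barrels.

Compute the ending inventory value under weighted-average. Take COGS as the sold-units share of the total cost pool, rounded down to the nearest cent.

Feb 17, sell 405: 405/856 × $22,496.25 → $10,643.66
Ending inventory (cost pool remaining) = $11,852.59

Ending inventory = $11,852.59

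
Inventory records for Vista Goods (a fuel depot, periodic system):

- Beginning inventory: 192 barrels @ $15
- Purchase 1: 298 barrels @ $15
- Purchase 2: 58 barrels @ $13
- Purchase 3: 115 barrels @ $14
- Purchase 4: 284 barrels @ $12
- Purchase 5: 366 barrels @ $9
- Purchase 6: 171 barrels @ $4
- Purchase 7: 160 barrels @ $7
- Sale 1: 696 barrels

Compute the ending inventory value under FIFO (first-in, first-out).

Ending inventory = $8,110

Sale 1 (696) [FIFO — oldest first]: 192 @ $15 + 298 @ $15 + 58 @ $13 + 115 @ $14 + 33 @ $12 = $10,110
Ending inventory: 251 @ $12 + 366 @ $9 + 171 @ $4 + 160 @ $7 = $8,110
Check: goods available $18,220 = COGS $10,110 + ending $8,110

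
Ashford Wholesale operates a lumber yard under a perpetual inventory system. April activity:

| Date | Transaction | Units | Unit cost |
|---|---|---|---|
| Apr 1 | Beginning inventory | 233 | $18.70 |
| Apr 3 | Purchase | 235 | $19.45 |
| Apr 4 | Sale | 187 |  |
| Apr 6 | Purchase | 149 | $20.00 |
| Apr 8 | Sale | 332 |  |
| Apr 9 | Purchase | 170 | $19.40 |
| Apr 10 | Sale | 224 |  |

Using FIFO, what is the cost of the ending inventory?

Apr 4, 187 sold [FIFO — oldest first]: 187 @ $18.70 = $3,496.90
Apr 8, 332 sold [FIFO — oldest first]: 46 @ $18.70 + 235 @ $19.45 + 51 @ $20.00 = $6,450.95
Apr 10, 224 sold [FIFO — oldest first]: 98 @ $20.00 + 126 @ $19.40 = $4,404.40
Total COGS = $3,496.90 + $6,450.95 + $4,404.40 = $14,352.25
Ending inventory: 44 @ $19.40 = $853.60

Ending inventory = $853.60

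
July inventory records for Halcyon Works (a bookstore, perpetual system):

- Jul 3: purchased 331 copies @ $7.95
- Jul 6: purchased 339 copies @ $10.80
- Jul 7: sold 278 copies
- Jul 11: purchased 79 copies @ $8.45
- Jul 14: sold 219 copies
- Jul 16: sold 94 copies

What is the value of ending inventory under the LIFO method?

Ending inventory = $1,256.10

Jul 7, 278 sold [LIFO — newest first]: 278 @ $10.80 = $3,002.40
Jul 14, 219 sold [LIFO — newest first]: 79 @ $8.45 + 61 @ $10.80 + 79 @ $7.95 = $1,954.40
Jul 16, 94 sold [LIFO — newest first]: 94 @ $7.95 = $747.30
Total COGS = $3,002.40 + $1,954.40 + $747.30 = $5,704.10
Ending inventory: 158 @ $7.95 = $1,256.10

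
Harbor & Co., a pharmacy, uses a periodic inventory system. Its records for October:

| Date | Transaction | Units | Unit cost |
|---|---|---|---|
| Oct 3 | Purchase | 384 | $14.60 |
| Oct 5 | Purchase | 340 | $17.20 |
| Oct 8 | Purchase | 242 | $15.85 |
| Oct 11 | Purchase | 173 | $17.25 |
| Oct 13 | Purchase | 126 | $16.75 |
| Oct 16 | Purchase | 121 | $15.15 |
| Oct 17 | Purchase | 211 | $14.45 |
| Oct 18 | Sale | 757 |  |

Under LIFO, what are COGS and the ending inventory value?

COGS = $11,973.95; ending inventory = $13,293.00

Oct 18, 757 sold [LIFO — newest first]: 211 @ $14.45 + 121 @ $15.15 + 126 @ $16.75 + 173 @ $17.25 + 126 @ $15.85 = $11,973.95
Ending inventory: 384 @ $14.60 + 340 @ $17.20 + 116 @ $15.85 = $13,293.00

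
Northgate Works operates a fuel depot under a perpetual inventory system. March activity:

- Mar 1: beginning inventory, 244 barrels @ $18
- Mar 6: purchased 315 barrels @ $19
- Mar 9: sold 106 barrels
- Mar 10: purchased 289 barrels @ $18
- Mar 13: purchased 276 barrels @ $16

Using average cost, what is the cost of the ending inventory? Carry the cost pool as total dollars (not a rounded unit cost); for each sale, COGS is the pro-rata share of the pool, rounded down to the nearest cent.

Ending inventory = $18,027.27

After Mar 1: 244 on hand, pool $4,392.00 (≈ $18.0000 each)
After Mar 6: 559 on hand, pool $10,377.00 (≈ $18.5635 each)
Mar 9, sell 106: 106/559 × $10,377.00 → $1,967.73
After Mar 10: 742 on hand, pool $13,611.27 (≈ $18.3440 each)
After Mar 13: 1018 on hand, pool $18,027.27 (≈ $17.7085 each)
Ending inventory (cost pool remaining) = $18,027.27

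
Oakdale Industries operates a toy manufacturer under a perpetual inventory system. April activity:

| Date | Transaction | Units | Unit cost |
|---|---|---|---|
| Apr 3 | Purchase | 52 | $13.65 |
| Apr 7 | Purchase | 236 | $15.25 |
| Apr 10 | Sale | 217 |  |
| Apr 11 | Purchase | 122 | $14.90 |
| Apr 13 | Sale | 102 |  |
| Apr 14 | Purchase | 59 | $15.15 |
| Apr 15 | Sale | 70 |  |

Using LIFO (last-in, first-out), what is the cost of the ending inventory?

Apr 10, 217 sold [LIFO — newest first]: 217 @ $15.25 = $3,309.25
Apr 13, 102 sold [LIFO — newest first]: 102 @ $14.90 = $1,519.80
Apr 15, 70 sold [LIFO — newest first]: 59 @ $15.15 + 11 @ $14.90 = $1,057.75
Total COGS = $3,309.25 + $1,519.80 + $1,057.75 = $5,886.80
Ending inventory: 52 @ $13.65 + 19 @ $15.25 + 9 @ $14.90 = $1,133.65
Check: goods available $7,020.45 = COGS $5,886.80 + ending $1,133.65

Ending inventory = $1,133.65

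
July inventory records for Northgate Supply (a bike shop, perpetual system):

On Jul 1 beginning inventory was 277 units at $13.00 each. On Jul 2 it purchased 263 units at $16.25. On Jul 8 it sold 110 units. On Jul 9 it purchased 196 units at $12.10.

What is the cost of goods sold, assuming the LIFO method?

Jul 8, 110 sold [LIFO — newest first]: 110 @ $16.25 = $1,787.50
Ending inventory: 277 @ $13.00 + 153 @ $16.25 + 196 @ $12.10 = $8,458.85

COGS = $1,787.50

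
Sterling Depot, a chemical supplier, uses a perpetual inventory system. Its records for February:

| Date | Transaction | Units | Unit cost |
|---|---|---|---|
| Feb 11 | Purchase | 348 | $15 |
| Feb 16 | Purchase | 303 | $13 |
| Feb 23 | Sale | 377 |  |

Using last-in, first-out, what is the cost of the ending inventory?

Ending inventory = $4,110

Feb 23, 377 sold [LIFO — newest first]: 303 @ $13 + 74 @ $15 = $5,049
Ending inventory: 274 @ $15 = $4,110
Check: goods available $9,159 = COGS $5,049 + ending $4,110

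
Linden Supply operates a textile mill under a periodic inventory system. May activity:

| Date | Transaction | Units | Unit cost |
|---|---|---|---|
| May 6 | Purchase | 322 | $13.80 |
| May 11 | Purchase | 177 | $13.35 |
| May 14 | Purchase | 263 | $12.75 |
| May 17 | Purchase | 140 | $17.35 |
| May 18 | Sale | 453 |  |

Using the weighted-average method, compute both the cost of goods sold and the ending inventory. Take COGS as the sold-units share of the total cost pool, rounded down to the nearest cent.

COGS = $6,322.31; ending inventory = $6,266.49

May 18, sell 453: 453/902 × $12,588.80 → $6,322.31
Ending inventory (cost pool remaining) = $6,266.49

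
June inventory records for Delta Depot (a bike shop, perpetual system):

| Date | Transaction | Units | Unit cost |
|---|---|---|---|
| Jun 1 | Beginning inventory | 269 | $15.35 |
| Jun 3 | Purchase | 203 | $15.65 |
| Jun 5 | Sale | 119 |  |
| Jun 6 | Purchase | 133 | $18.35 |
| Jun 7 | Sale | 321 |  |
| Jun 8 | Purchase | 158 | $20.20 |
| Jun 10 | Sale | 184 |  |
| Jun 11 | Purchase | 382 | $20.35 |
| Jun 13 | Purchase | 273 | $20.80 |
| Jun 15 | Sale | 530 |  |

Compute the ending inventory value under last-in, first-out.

Jun 5, 119 sold [LIFO — newest first]: 119 @ $15.65 = $1,862.35
Jun 7, 321 sold [LIFO — newest first]: 133 @ $18.35 + 84 @ $15.65 + 104 @ $15.35 = $5,351.55
Jun 10, 184 sold [LIFO — newest first]: 158 @ $20.20 + 26 @ $15.35 = $3,590.70
Jun 15, 530 sold [LIFO — newest first]: 273 @ $20.80 + 257 @ $20.35 = $10,908.35
Total COGS = $1,862.35 + $5,351.55 + $3,590.70 + $10,908.35 = $21,712.95
Ending inventory: 139 @ $15.35 + 125 @ $20.35 = $4,677.40

Ending inventory = $4,677.40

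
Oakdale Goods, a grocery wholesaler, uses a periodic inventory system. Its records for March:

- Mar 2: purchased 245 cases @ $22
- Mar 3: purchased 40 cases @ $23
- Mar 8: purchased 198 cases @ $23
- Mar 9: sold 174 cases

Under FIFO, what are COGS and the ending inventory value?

Mar 9, 174 sold [FIFO — oldest first]: 174 @ $22 = $3,828
Ending inventory: 71 @ $22 + 40 @ $23 + 198 @ $23 = $7,036

COGS = $3,828; ending inventory = $7,036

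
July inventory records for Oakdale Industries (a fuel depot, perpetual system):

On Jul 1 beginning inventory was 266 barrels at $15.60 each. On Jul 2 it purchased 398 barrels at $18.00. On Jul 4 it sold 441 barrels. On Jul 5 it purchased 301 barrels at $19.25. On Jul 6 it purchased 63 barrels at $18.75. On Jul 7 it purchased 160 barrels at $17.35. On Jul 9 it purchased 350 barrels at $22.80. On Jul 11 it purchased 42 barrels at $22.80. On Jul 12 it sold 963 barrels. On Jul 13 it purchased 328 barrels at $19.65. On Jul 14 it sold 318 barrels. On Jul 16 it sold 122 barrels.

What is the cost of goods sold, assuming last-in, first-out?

COGS = $35,449.50

Jul 4, 441 sold [LIFO — newest first]: 398 @ $18.00 + 43 @ $15.60 = $7,834.80
Jul 12, 963 sold [LIFO — newest first]: 42 @ $22.80 + 350 @ $22.80 + 160 @ $17.35 + 63 @ $18.75 + 301 @ $19.25 + 47 @ $15.60 = $19,422.30
Jul 14, 318 sold [LIFO — newest first]: 318 @ $19.65 = $6,248.70
Jul 16, 122 sold [LIFO — newest first]: 10 @ $19.65 + 112 @ $15.60 = $1,943.70
Total COGS = $7,834.80 + $19,422.30 + $6,248.70 + $1,943.70 = $35,449.50
Ending inventory: 64 @ $15.60 = $998.40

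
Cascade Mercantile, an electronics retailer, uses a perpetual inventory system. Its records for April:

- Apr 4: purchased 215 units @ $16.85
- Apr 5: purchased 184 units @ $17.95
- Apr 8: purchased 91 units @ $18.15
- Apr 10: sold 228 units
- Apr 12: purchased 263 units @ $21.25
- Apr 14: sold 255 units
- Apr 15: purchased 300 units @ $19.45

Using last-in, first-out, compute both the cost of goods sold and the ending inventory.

COGS = $9,529.55; ending inventory = $10,471.40

Apr 10, 228 sold [LIFO — newest first]: 91 @ $18.15 + 137 @ $17.95 = $4,110.80
Apr 14, 255 sold [LIFO — newest first]: 255 @ $21.25 = $5,418.75
Total COGS = $4,110.80 + $5,418.75 = $9,529.55
Ending inventory: 215 @ $16.85 + 47 @ $17.95 + 8 @ $21.25 + 300 @ $19.45 = $10,471.40
Check: goods available $20,000.95 = COGS $9,529.55 + ending $10,471.40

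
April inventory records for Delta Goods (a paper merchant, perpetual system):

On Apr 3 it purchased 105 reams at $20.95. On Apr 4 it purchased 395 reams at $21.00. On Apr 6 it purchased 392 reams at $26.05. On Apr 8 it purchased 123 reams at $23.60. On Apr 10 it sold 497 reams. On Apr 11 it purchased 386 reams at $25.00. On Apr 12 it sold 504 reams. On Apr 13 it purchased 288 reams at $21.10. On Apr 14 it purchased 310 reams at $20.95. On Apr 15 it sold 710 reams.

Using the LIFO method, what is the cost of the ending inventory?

Apr 10, 497 sold [LIFO — newest first]: 123 @ $23.60 + 374 @ $26.05 = $12,645.50
Apr 12, 504 sold [LIFO — newest first]: 386 @ $25.00 + 18 @ $26.05 + 100 @ $21.00 = $12,218.90
Apr 15, 710 sold [LIFO — newest first]: 310 @ $20.95 + 288 @ $21.10 + 112 @ $21.00 = $14,923.30
Total COGS = $12,645.50 + $12,218.90 + $14,923.30 = $39,787.70
Ending inventory: 105 @ $20.95 + 183 @ $21.00 = $6,042.75

Ending inventory = $6,042.75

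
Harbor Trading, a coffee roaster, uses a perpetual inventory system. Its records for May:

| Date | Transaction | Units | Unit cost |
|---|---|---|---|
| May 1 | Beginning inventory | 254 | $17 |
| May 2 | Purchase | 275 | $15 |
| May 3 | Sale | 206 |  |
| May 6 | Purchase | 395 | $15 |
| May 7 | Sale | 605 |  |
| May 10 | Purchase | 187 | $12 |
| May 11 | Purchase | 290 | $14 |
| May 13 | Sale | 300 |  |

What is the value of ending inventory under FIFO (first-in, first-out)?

Ending inventory = $4,060

May 3, 206 sold [FIFO — oldest first]: 206 @ $17 = $3,502
May 7, 605 sold [FIFO — oldest first]: 48 @ $17 + 275 @ $15 + 282 @ $15 = $9,171
May 13, 300 sold [FIFO — oldest first]: 113 @ $15 + 187 @ $12 = $3,939
Total COGS = $3,502 + $9,171 + $3,939 = $16,612
Ending inventory: 290 @ $14 = $4,060
Check: goods available $20,672 = COGS $16,612 + ending $4,060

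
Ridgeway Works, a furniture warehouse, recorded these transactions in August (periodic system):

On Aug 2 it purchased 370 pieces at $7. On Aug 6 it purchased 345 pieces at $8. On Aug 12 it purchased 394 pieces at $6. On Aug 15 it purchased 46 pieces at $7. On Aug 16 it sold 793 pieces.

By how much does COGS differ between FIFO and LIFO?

FIFO COGS: 370 @ $7 + 345 @ $8 + 78 @ $6 = $5,818
LIFO COGS: 46 @ $7 + 394 @ $6 + 345 @ $8 + 8 @ $7 = $5,502
Difference = |$5,818 − $5,502| = $316

$316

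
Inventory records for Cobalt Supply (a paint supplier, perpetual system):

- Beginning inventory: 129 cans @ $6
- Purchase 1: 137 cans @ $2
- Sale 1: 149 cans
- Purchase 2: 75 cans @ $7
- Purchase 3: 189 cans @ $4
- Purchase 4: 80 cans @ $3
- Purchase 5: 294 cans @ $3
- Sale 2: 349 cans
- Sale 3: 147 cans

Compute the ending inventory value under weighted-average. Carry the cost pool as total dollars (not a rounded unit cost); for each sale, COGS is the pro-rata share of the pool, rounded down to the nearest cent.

After Beginning: 129 on hand, pool $774.00 (≈ $6.0000 each)
After Purchase 1: 266 on hand, pool $1,048.00 (≈ $3.9398 each)
Sale 1, sell 149: 149/266 × $1,048.00 → $587.03
After Purchase 2: 192 on hand, pool $985.97 (≈ $5.1353 each)
After Purchase 3: 381 on hand, pool $1,741.97 (≈ $4.5721 each)
After Purchase 4: 461 on hand, pool $1,981.97 (≈ $4.2993 each)
After Purchase 5: 755 on hand, pool $2,863.97 (≈ $3.7933 each)
Sale 2, sell 349: 349/755 × $2,863.97 → $1,323.87
Sale 3, sell 147: 147/406 × $1,540.10 → $557.62
Total COGS = $587.03 + $1,323.87 + $557.62 = $2,468.52
Ending inventory (cost pool remaining) = $982.48

Ending inventory = $982.48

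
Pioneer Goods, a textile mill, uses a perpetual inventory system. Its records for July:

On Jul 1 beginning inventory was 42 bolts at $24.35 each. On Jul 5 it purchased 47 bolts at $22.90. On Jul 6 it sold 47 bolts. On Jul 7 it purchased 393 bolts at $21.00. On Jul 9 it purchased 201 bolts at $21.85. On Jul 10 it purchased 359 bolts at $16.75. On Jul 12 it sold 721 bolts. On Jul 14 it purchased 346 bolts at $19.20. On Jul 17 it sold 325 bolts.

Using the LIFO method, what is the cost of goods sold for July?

Jul 6, 47 sold [LIFO — newest first]: 47 @ $22.90 = $1,076.30
Jul 12, 721 sold [LIFO — newest first]: 359 @ $16.75 + 201 @ $21.85 + 161 @ $21.00 = $13,786.10
Jul 17, 325 sold [LIFO — newest first]: 325 @ $19.20 = $6,240.00
Total COGS = $1,076.30 + $13,786.10 + $6,240.00 = $21,102.40
Ending inventory: 42 @ $24.35 + 232 @ $21.00 + 21 @ $19.20 = $6,297.90

COGS = $21,102.40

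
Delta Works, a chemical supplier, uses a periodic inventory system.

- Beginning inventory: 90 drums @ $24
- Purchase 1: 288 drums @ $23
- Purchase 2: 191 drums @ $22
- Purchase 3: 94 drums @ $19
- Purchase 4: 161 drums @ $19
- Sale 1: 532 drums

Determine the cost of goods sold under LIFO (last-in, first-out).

COGS = $11,025

Sale 1 (532) [LIFO — newest first]: 161 @ $19 + 94 @ $19 + 191 @ $22 + 86 @ $23 = $11,025
Ending inventory: 90 @ $24 + 202 @ $23 = $6,806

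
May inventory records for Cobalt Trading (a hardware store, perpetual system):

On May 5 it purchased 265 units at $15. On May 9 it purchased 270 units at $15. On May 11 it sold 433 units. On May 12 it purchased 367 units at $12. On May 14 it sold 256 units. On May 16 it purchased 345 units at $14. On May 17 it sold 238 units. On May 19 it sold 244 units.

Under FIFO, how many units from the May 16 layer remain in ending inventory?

76

May 11, 433 sold [FIFO — oldest first]: 265 @ $15 + 168 @ $15 = $6,495
May 14, 256 sold [FIFO — oldest first]: 102 @ $15 + 154 @ $12 = $3,378
May 17, 238 sold [FIFO — oldest first]: 213 @ $12 + 25 @ $14 = $2,906
May 19, 244 sold [FIFO — oldest first]: 244 @ $14 = $3,416
Total COGS = $6,495 + $3,378 + $2,906 + $3,416 = $16,195
Ending inventory: 76 @ $14 = $1,064
Check: goods available $17,259 = COGS $16,195 + ending $1,064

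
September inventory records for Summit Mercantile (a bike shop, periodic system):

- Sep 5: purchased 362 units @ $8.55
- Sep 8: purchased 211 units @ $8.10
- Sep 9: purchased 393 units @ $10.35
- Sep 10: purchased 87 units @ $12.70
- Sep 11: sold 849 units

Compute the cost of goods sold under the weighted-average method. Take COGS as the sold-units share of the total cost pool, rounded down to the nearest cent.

Sep 11, sell 849: 849/1053 × $9,976.65 → $8,043.85
Ending inventory (cost pool remaining) = $1,932.80

COGS = $8,043.85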